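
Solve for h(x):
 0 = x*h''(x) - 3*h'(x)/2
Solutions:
 h(x) = C1 + C2*x^(5/2)


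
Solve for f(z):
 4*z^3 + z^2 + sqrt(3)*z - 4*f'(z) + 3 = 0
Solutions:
 f(z) = C1 + z^4/4 + z^3/12 + sqrt(3)*z^2/8 + 3*z/4


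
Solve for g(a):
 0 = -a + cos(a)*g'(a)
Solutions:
 g(a) = C1 + Integral(a/cos(a), a)


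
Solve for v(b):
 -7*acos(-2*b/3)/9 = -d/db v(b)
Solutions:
 v(b) = C1 + 7*b*acos(-2*b/3)/9 + 7*sqrt(9 - 4*b^2)/18


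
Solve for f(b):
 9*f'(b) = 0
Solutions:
 f(b) = C1


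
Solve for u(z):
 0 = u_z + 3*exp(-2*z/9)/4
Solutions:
 u(z) = C1 + 27*exp(-2*z/9)/8


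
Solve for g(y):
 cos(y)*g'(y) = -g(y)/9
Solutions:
 g(y) = C1*(sin(y) - 1)^(1/18)/(sin(y) + 1)^(1/18)


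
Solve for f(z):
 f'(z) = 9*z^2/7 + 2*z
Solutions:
 f(z) = C1 + 3*z^3/7 + z^2


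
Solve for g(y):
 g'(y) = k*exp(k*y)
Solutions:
 g(y) = C1 + exp(k*y)


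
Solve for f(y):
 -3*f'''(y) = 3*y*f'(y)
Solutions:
 f(y) = C1 + Integral(C2*airyai(-y) + C3*airybi(-y), y)


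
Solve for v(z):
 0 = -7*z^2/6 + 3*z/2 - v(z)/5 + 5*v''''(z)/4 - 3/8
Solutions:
 v(z) = C1*exp(-sqrt(10)*z/5) + C2*exp(sqrt(10)*z/5) + C3*sin(sqrt(10)*z/5) + C4*cos(sqrt(10)*z/5) - 35*z^2/6 + 15*z/2 - 15/8


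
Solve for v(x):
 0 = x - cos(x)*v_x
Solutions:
 v(x) = C1 + Integral(x/cos(x), x)


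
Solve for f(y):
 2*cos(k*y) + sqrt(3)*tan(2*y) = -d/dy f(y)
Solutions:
 f(y) = C1 - 2*Piecewise((sin(k*y)/k, Ne(k, 0)), (y, True)) + sqrt(3)*log(cos(2*y))/2


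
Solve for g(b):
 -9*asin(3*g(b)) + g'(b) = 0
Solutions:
 Integral(1/asin(3*_y), (_y, g(b))) = C1 + 9*b


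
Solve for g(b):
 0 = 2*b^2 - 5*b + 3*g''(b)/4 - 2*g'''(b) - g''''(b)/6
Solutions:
 g(b) = C1 + C2*b + C3*exp(3*b*(-2 + 3*sqrt(2)/2)) + C4*exp(-3*b*(2 + 3*sqrt(2)/2)) - 2*b^4/9 - 34*b^3/27 - 32*b^2/3


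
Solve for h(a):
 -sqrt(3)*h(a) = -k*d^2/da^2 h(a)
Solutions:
 h(a) = C1*exp(-3^(1/4)*a*sqrt(1/k)) + C2*exp(3^(1/4)*a*sqrt(1/k))


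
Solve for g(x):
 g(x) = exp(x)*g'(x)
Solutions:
 g(x) = C1*exp(-exp(-x))


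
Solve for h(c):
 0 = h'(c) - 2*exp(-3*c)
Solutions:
 h(c) = C1 - 2*exp(-3*c)/3


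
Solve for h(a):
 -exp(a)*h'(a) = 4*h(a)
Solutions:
 h(a) = C1*exp(4*exp(-a))


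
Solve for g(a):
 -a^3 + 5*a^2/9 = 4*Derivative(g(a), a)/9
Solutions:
 g(a) = C1 - 9*a^4/16 + 5*a^3/12


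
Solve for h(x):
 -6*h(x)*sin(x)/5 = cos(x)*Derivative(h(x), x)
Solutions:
 h(x) = C1*cos(x)^(6/5)


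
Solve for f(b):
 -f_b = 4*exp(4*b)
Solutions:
 f(b) = C1 - exp(4*b)


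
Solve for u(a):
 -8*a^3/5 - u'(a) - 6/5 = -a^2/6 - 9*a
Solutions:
 u(a) = C1 - 2*a^4/5 + a^3/18 + 9*a^2/2 - 6*a/5


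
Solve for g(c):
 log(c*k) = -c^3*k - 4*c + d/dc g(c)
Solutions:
 g(c) = C1 + c^4*k/4 + 2*c^2 + c*log(c*k) - c


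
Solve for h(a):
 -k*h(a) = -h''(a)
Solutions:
 h(a) = C1*exp(-a*sqrt(k)) + C2*exp(a*sqrt(k))


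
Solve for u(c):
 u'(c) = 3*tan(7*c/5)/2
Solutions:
 u(c) = C1 - 15*log(cos(7*c/5))/14


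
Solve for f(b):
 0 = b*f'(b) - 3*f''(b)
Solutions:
 f(b) = C1 + C2*erfi(sqrt(6)*b/6)


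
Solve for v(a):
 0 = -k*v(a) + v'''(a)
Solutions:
 v(a) = C1*exp(a*k^(1/3)) + C2*exp(a*k^(1/3)*(-1 + sqrt(3)*I)/2) + C3*exp(-a*k^(1/3)*(1 + sqrt(3)*I)/2)


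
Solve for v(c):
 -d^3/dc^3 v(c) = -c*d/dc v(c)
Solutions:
 v(c) = C1 + Integral(C2*airyai(c) + C3*airybi(c), c)


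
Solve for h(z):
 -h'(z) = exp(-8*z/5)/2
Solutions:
 h(z) = C1 + 5*exp(-8*z/5)/16


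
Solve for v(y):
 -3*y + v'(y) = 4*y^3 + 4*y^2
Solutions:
 v(y) = C1 + y^4 + 4*y^3/3 + 3*y^2/2


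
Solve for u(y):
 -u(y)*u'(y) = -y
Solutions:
 u(y) = -sqrt(C1 + y^2)
 u(y) = sqrt(C1 + y^2)


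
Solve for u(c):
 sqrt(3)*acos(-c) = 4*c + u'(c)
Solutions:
 u(c) = C1 - 2*c^2 + sqrt(3)*(c*acos(-c) + sqrt(1 - c^2))


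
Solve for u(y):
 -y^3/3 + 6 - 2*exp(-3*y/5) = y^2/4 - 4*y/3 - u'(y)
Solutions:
 u(y) = C1 + y^4/12 + y^3/12 - 2*y^2/3 - 6*y - 10*exp(-3*y/5)/3


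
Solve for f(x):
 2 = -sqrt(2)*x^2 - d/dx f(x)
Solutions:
 f(x) = C1 - sqrt(2)*x^3/3 - 2*x


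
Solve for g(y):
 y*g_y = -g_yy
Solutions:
 g(y) = C1 + C2*erf(sqrt(2)*y/2)


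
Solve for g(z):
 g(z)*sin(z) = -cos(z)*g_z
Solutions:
 g(z) = C1*cos(z)


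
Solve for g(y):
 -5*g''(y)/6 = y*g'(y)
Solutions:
 g(y) = C1 + C2*erf(sqrt(15)*y/5)


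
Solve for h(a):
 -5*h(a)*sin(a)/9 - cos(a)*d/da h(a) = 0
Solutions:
 h(a) = C1*cos(a)^(5/9)


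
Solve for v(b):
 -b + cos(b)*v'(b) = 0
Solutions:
 v(b) = C1 + Integral(b/cos(b), b)


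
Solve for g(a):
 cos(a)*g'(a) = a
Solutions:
 g(a) = C1 + Integral(a/cos(a), a)


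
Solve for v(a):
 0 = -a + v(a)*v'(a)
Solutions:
 v(a) = -sqrt(C1 + a^2)
 v(a) = sqrt(C1 + a^2)


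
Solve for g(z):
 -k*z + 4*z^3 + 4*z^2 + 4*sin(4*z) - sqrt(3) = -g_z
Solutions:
 g(z) = C1 + k*z^2/2 - z^4 - 4*z^3/3 + sqrt(3)*z + cos(4*z)


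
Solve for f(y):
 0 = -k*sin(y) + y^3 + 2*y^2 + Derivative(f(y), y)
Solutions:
 f(y) = C1 - k*cos(y) - y^4/4 - 2*y^3/3


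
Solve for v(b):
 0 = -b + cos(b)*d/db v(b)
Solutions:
 v(b) = C1 + Integral(b/cos(b), b)


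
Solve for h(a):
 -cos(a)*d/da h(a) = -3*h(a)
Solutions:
 h(a) = C1*(sin(a) + 1)^(3/2)/(sin(a) - 1)^(3/2)


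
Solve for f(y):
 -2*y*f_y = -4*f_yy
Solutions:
 f(y) = C1 + C2*erfi(y/2)


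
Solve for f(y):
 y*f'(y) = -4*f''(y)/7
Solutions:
 f(y) = C1 + C2*erf(sqrt(14)*y/4)


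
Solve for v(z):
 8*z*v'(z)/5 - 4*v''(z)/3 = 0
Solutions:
 v(z) = C1 + C2*erfi(sqrt(15)*z/5)


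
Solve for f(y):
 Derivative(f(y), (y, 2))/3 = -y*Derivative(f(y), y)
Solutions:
 f(y) = C1 + C2*erf(sqrt(6)*y/2)


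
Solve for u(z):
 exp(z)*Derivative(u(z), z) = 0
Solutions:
 u(z) = C1


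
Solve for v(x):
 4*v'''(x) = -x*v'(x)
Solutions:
 v(x) = C1 + Integral(C2*airyai(-2^(1/3)*x/2) + C3*airybi(-2^(1/3)*x/2), x)


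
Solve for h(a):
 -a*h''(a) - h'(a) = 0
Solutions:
 h(a) = C1 + C2*log(a)


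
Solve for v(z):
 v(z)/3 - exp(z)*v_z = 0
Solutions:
 v(z) = C1*exp(-exp(-z)/3)


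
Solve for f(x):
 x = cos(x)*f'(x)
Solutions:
 f(x) = C1 + Integral(x/cos(x), x)


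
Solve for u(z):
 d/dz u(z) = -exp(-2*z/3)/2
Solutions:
 u(z) = C1 + 3*exp(-2*z/3)/4


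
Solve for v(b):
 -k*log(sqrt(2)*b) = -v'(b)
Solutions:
 v(b) = C1 + b*k*log(b) - b*k + b*k*log(2)/2


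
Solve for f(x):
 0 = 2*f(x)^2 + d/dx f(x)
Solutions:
 f(x) = 1/(C1 + 2*x)


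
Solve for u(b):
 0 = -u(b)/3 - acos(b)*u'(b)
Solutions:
 u(b) = C1*exp(-Integral(1/acos(b), b)/3)


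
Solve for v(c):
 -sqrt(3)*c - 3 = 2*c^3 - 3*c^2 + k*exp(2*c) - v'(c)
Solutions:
 v(c) = C1 + c^4/2 - c^3 + sqrt(3)*c^2/2 + 3*c + k*exp(2*c)/2


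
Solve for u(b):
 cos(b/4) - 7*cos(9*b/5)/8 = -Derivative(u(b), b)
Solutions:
 u(b) = C1 - 4*sin(b/4) + 35*sin(9*b/5)/72


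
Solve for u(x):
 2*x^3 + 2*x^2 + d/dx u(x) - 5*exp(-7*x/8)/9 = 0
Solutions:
 u(x) = C1 - x^4/2 - 2*x^3/3 - 40*exp(-7*x/8)/63


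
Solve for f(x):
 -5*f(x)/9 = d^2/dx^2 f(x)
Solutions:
 f(x) = C1*sin(sqrt(5)*x/3) + C2*cos(sqrt(5)*x/3)


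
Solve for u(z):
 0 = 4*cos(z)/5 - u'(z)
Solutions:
 u(z) = C1 + 4*sin(z)/5


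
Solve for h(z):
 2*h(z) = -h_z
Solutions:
 h(z) = C1*exp(-2*z)


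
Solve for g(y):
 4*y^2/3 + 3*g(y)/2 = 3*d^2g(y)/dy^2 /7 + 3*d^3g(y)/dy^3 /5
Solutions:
 g(y) = C1*exp(-y*(10*10^(2/3)/(21*sqrt(190281) + 9161)^(1/3) + 20 + 10^(1/3)*(21*sqrt(190281) + 9161)^(1/3))/84)*sin(10^(1/3)*sqrt(3)*y*(-(21*sqrt(190281) + 9161)^(1/3) + 10*10^(1/3)/(21*sqrt(190281) + 9161)^(1/3))/84) + C2*exp(-y*(10*10^(2/3)/(21*sqrt(190281) + 9161)^(1/3) + 20 + 10^(1/3)*(21*sqrt(190281) + 9161)^(1/3))/84)*cos(10^(1/3)*sqrt(3)*y*(-(21*sqrt(190281) + 9161)^(1/3) + 10*10^(1/3)/(21*sqrt(190281) + 9161)^(1/3))/84) + C3*exp(y*(-10 + 10*10^(2/3)/(21*sqrt(190281) + 9161)^(1/3) + 10^(1/3)*(21*sqrt(190281) + 9161)^(1/3))/42) - 8*y^2/9 - 32/63


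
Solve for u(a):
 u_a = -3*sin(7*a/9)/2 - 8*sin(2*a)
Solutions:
 u(a) = C1 + 27*cos(7*a/9)/14 + 4*cos(2*a)


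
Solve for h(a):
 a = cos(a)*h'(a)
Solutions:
 h(a) = C1 + Integral(a/cos(a), a)


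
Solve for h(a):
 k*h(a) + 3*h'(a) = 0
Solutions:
 h(a) = C1*exp(-a*k/3)


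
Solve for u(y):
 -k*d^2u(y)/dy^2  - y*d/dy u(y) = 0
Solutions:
 u(y) = C1 + C2*sqrt(k)*erf(sqrt(2)*y*sqrt(1/k)/2)


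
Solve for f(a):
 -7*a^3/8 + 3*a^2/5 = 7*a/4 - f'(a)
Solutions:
 f(a) = C1 + 7*a^4/32 - a^3/5 + 7*a^2/8


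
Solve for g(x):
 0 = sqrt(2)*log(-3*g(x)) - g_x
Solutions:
 -sqrt(2)*Integral(1/(log(-_y) + log(3)), (_y, g(x)))/2 = C1 - x


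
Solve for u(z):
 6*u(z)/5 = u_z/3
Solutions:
 u(z) = C1*exp(18*z/5)


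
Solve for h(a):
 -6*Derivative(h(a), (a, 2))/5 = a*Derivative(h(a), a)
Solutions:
 h(a) = C1 + C2*erf(sqrt(15)*a/6)


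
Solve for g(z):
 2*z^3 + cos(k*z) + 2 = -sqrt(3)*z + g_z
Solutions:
 g(z) = C1 + z^4/2 + sqrt(3)*z^2/2 + 2*z + sin(k*z)/k


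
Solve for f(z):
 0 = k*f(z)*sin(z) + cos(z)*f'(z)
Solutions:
 f(z) = C1*exp(k*log(cos(z)))


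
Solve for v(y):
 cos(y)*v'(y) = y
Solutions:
 v(y) = C1 + Integral(y/cos(y), y)


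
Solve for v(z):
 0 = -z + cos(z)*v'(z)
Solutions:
 v(z) = C1 + Integral(z/cos(z), z)


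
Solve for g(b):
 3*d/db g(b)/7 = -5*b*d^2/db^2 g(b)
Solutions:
 g(b) = C1 + C2*b^(32/35)


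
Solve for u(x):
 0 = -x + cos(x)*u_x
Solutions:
 u(x) = C1 + Integral(x/cos(x), x)


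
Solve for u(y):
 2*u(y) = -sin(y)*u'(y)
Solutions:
 u(y) = C1*(cos(y) + 1)/(cos(y) - 1)


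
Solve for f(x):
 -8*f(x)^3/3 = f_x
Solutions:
 f(x) = -sqrt(6)*sqrt(-1/(C1 - 8*x))/2
 f(x) = sqrt(6)*sqrt(-1/(C1 - 8*x))/2


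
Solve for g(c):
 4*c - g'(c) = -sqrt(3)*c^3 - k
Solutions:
 g(c) = C1 + sqrt(3)*c^4/4 + 2*c^2 + c*k


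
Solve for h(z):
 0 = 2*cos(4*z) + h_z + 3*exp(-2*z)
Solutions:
 h(z) = C1 - sin(4*z)/2 + 3*exp(-2*z)/2


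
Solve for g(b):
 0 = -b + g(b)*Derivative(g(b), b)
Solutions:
 g(b) = -sqrt(C1 + b^2)
 g(b) = sqrt(C1 + b^2)


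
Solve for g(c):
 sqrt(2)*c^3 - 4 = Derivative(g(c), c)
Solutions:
 g(c) = C1 + sqrt(2)*c^4/4 - 4*c


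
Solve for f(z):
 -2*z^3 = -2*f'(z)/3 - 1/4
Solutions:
 f(z) = C1 + 3*z^4/4 - 3*z/8


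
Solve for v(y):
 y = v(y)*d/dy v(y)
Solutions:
 v(y) = -sqrt(C1 + y^2)
 v(y) = sqrt(C1 + y^2)


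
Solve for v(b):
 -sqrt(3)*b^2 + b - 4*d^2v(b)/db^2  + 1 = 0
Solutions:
 v(b) = C1 + C2*b - sqrt(3)*b^4/48 + b^3/24 + b^2/8


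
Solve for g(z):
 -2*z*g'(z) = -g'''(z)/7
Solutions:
 g(z) = C1 + Integral(C2*airyai(14^(1/3)*z) + C3*airybi(14^(1/3)*z), z)


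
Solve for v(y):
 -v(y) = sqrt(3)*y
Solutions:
 v(y) = -sqrt(3)*y


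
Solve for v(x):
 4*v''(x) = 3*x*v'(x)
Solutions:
 v(x) = C1 + C2*erfi(sqrt(6)*x/4)


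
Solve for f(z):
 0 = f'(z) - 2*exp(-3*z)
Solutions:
 f(z) = C1 - 2*exp(-3*z)/3


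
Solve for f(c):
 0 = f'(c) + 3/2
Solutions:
 f(c) = C1 - 3*c/2


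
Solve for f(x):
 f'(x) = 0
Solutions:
 f(x) = C1


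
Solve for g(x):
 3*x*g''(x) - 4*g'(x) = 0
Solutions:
 g(x) = C1 + C2*x^(7/3)


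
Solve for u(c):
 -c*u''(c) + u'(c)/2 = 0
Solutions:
 u(c) = C1 + C2*c^(3/2)


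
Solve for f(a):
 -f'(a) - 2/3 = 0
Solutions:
 f(a) = C1 - 2*a/3


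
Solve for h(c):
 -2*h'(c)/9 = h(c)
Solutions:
 h(c) = C1*exp(-9*c/2)


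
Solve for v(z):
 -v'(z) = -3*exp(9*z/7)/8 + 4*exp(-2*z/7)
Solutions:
 v(z) = C1 + 7*exp(9*z/7)/24 + 14*exp(-2*z/7)


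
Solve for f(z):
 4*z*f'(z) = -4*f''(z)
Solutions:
 f(z) = C1 + C2*erf(sqrt(2)*z/2)


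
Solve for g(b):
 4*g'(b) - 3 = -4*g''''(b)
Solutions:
 g(b) = C1 + C4*exp(-b) + 3*b/4 + (C2*sin(sqrt(3)*b/2) + C3*cos(sqrt(3)*b/2))*exp(b/2)


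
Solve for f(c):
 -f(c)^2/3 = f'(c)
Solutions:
 f(c) = 3/(C1 + c)


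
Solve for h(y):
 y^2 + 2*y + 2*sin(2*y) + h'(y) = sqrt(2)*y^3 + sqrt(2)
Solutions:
 h(y) = C1 + sqrt(2)*y^4/4 - y^3/3 - y^2 + sqrt(2)*y + cos(2*y)


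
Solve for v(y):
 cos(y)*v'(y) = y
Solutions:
 v(y) = C1 + Integral(y/cos(y), y)


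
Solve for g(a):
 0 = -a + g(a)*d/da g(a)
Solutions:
 g(a) = -sqrt(C1 + a^2)
 g(a) = sqrt(C1 + a^2)


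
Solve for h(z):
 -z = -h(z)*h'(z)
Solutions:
 h(z) = -sqrt(C1 + z^2)
 h(z) = sqrt(C1 + z^2)


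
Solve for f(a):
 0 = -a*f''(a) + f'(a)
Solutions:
 f(a) = C1 + C2*a^2


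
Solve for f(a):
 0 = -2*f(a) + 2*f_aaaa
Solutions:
 f(a) = C1*exp(-a) + C2*exp(a) + C3*sin(a) + C4*cos(a)


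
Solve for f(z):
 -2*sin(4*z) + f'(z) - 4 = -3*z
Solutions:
 f(z) = C1 - 3*z^2/2 + 4*z - cos(4*z)/2


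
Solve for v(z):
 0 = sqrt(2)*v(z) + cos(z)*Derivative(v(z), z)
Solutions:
 v(z) = C1*(sin(z) - 1)^(sqrt(2)/2)/(sin(z) + 1)^(sqrt(2)/2)


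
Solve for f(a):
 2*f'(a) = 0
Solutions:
 f(a) = C1


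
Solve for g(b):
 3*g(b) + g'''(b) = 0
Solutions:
 g(b) = C3*exp(-3^(1/3)*b) + (C1*sin(3^(5/6)*b/2) + C2*cos(3^(5/6)*b/2))*exp(3^(1/3)*b/2)


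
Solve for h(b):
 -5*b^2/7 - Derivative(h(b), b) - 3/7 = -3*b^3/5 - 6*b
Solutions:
 h(b) = C1 + 3*b^4/20 - 5*b^3/21 + 3*b^2 - 3*b/7


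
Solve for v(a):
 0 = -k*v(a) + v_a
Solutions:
 v(a) = C1*exp(a*k)


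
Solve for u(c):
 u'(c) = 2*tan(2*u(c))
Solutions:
 u(c) = -asin(C1*exp(4*c))/2 + pi/2
 u(c) = asin(C1*exp(4*c))/2


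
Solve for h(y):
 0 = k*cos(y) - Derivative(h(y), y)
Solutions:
 h(y) = C1 + k*sin(y)


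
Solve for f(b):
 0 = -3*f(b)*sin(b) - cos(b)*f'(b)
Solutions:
 f(b) = C1*cos(b)^3


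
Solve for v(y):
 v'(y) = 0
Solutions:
 v(y) = C1


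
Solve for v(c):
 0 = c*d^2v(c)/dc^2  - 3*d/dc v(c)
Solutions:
 v(c) = C1 + C2*c^4


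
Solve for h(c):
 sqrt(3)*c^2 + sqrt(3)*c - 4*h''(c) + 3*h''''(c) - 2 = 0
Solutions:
 h(c) = C1 + C2*c + C3*exp(-2*sqrt(3)*c/3) + C4*exp(2*sqrt(3)*c/3) + sqrt(3)*c^4/48 + sqrt(3)*c^3/24 + c^2*(-4 + 3*sqrt(3))/16


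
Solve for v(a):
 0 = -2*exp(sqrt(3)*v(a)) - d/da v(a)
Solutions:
 v(a) = sqrt(3)*(2*log(1/(C1 + 2*a)) - log(3))/6


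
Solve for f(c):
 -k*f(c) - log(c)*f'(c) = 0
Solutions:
 f(c) = C1*exp(-k*li(c))


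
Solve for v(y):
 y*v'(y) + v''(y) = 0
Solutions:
 v(y) = C1 + C2*erf(sqrt(2)*y/2)


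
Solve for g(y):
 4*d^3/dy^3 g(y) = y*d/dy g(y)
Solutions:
 g(y) = C1 + Integral(C2*airyai(2^(1/3)*y/2) + C3*airybi(2^(1/3)*y/2), y)


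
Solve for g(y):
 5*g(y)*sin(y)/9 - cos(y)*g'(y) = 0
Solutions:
 g(y) = C1/cos(y)^(5/9)


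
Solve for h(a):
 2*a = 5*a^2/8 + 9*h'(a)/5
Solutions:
 h(a) = C1 - 25*a^3/216 + 5*a^2/9


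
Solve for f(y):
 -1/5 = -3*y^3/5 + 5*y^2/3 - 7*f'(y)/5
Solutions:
 f(y) = C1 - 3*y^4/28 + 25*y^3/63 + y/7


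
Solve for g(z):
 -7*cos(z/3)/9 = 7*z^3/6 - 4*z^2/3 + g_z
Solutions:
 g(z) = C1 - 7*z^4/24 + 4*z^3/9 - 7*sin(z/3)/3


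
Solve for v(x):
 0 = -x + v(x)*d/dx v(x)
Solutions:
 v(x) = -sqrt(C1 + x^2)
 v(x) = sqrt(C1 + x^2)


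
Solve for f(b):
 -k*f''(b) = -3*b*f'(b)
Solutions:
 f(b) = C1 + C2*erf(sqrt(6)*b*sqrt(-1/k)/2)/sqrt(-1/k)


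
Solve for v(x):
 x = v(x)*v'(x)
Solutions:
 v(x) = -sqrt(C1 + x^2)
 v(x) = sqrt(C1 + x^2)


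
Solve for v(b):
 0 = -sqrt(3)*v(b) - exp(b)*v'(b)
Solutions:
 v(b) = C1*exp(sqrt(3)*exp(-b))


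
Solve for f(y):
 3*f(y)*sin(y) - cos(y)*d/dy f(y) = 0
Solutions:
 f(y) = C1/cos(y)^3


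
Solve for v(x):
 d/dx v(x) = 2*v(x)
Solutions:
 v(x) = C1*exp(2*x)


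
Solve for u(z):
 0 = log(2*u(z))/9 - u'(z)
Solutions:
 -9*Integral(1/(log(_y) + log(2)), (_y, u(z))) = C1 - z


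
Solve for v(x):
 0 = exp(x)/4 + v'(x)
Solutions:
 v(x) = C1 - exp(x)/4


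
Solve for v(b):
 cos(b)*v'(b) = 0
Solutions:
 v(b) = C1


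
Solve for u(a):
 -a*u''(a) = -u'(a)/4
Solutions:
 u(a) = C1 + C2*a^(5/4)


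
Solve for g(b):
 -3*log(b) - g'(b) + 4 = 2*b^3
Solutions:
 g(b) = C1 - b^4/2 - 3*b*log(b) + 7*b


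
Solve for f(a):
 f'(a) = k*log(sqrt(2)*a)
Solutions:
 f(a) = C1 + a*k*log(a) - a*k + a*k*log(2)/2


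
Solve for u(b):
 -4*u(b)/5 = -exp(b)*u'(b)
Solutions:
 u(b) = C1*exp(-4*exp(-b)/5)


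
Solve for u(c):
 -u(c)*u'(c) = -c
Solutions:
 u(c) = -sqrt(C1 + c^2)
 u(c) = sqrt(C1 + c^2)


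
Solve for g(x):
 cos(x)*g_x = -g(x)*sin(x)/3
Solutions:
 g(x) = C1*cos(x)^(1/3)


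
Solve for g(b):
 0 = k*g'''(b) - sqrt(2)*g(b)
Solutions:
 g(b) = C1*exp(2^(1/6)*b*(1/k)^(1/3)) + C2*exp(2^(1/6)*b*(-1 + sqrt(3)*I)*(1/k)^(1/3)/2) + C3*exp(-2^(1/6)*b*(1 + sqrt(3)*I)*(1/k)^(1/3)/2)


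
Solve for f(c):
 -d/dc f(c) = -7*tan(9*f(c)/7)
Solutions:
 f(c) = -7*asin(C1*exp(9*c))/9 + 7*pi/9
 f(c) = 7*asin(C1*exp(9*c))/9


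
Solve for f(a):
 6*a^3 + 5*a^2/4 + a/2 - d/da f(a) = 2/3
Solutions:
 f(a) = C1 + 3*a^4/2 + 5*a^3/12 + a^2/4 - 2*a/3


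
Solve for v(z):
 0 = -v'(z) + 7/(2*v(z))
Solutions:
 v(z) = -sqrt(C1 + 7*z)
 v(z) = sqrt(C1 + 7*z)


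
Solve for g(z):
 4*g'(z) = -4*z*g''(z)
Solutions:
 g(z) = C1 + C2*log(z)


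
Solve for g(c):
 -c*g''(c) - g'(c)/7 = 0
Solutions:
 g(c) = C1 + C2*c^(6/7)


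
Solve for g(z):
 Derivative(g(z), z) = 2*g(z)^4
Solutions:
 g(z) = (-1/(C1 + 6*z))^(1/3)
 g(z) = (-1/(C1 + 2*z))^(1/3)*(-3^(2/3) - 3*3^(1/6)*I)/6
 g(z) = (-1/(C1 + 2*z))^(1/3)*(-3^(2/3) + 3*3^(1/6)*I)/6


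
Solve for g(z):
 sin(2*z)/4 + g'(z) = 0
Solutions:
 g(z) = C1 + cos(2*z)/8


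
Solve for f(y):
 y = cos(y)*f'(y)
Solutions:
 f(y) = C1 + Integral(y/cos(y), y)


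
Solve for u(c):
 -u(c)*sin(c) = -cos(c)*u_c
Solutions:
 u(c) = C1/cos(c)


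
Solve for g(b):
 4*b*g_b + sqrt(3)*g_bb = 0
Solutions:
 g(b) = C1 + C2*erf(sqrt(2)*3^(3/4)*b/3)


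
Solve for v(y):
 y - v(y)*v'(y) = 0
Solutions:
 v(y) = -sqrt(C1 + y^2)
 v(y) = sqrt(C1 + y^2)


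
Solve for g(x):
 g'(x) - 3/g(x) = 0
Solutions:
 g(x) = -sqrt(C1 + 6*x)
 g(x) = sqrt(C1 + 6*x)


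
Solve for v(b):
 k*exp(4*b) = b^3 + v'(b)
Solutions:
 v(b) = C1 - b^4/4 + k*exp(4*b)/4


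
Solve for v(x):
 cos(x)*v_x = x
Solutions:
 v(x) = C1 + Integral(x/cos(x), x)


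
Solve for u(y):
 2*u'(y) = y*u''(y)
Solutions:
 u(y) = C1 + C2*y^3


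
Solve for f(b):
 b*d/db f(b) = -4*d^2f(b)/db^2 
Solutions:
 f(b) = C1 + C2*erf(sqrt(2)*b/4)


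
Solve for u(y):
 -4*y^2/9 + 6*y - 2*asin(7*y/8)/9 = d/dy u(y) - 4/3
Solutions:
 u(y) = C1 - 4*y^3/27 + 3*y^2 - 2*y*asin(7*y/8)/9 + 4*y/3 - 2*sqrt(64 - 49*y^2)/63


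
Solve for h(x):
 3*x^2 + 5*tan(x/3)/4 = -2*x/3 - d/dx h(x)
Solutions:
 h(x) = C1 - x^3 - x^2/3 + 15*log(cos(x/3))/4


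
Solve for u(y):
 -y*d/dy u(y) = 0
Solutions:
 u(y) = C1


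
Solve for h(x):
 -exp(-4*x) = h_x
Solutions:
 h(x) = C1 + exp(-4*x)/4


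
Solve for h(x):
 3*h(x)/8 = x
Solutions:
 h(x) = 8*x/3


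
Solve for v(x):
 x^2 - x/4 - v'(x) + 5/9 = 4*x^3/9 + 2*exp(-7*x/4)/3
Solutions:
 v(x) = C1 - x^4/9 + x^3/3 - x^2/8 + 5*x/9 + 8*exp(-7*x/4)/21


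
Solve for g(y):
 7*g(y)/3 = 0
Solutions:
 g(y) = 0


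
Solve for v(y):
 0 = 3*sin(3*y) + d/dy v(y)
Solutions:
 v(y) = C1 + cos(3*y)


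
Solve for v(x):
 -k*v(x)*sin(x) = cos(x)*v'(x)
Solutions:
 v(x) = C1*exp(k*log(cos(x)))


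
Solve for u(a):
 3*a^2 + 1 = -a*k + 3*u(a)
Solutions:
 u(a) = a^2 + a*k/3 + 1/3


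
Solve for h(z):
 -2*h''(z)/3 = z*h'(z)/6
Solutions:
 h(z) = C1 + C2*erf(sqrt(2)*z/4)


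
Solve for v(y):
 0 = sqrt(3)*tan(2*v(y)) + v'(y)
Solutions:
 v(y) = -asin(C1*exp(-2*sqrt(3)*y))/2 + pi/2
 v(y) = asin(C1*exp(-2*sqrt(3)*y))/2


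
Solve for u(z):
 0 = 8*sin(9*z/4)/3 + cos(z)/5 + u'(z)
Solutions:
 u(z) = C1 - sin(z)/5 + 32*cos(9*z/4)/27


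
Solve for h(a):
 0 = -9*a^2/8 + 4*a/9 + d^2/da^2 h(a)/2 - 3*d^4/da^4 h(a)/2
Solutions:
 h(a) = C1 + C2*a + C3*exp(-sqrt(3)*a/3) + C4*exp(sqrt(3)*a/3) + 3*a^4/16 - 4*a^3/27 + 27*a^2/4


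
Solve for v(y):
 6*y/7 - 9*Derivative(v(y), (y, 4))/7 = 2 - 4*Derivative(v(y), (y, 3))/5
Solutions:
 v(y) = C1 + C2*y + C3*y^2 + C4*exp(28*y/45) - 5*y^4/112 + 305*y^3/2352


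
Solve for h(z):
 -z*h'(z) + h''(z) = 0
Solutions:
 h(z) = C1 + C2*erfi(sqrt(2)*z/2)


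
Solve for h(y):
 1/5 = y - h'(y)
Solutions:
 h(y) = C1 + y^2/2 - y/5


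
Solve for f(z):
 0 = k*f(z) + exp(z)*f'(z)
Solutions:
 f(z) = C1*exp(k*exp(-z))


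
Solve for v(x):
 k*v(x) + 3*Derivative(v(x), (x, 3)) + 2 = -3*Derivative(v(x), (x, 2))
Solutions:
 v(x) = C1*exp(-x*((9*k/2 + sqrt((9*k + 2)^2 - 4)/2 + 1)^(1/3) + 1 + (9*k/2 + sqrt((9*k + 2)^2 - 4)/2 + 1)^(-1/3))/3) + C2*exp(x*((9*k/2 + sqrt((9*k + 2)^2 - 4)/2 + 1)^(1/3) - sqrt(3)*I*(9*k/2 + sqrt((9*k + 2)^2 - 4)/2 + 1)^(1/3) - 2 - 4/((-1 + sqrt(3)*I)*(9*k/2 + sqrt((9*k + 2)^2 - 4)/2 + 1)^(1/3)))/6) + C3*exp(x*((9*k/2 + sqrt((9*k + 2)^2 - 4)/2 + 1)^(1/3) + sqrt(3)*I*(9*k/2 + sqrt((9*k + 2)^2 - 4)/2 + 1)^(1/3) - 2 + 4/((1 + sqrt(3)*I)*(9*k/2 + sqrt((9*k + 2)^2 - 4)/2 + 1)^(1/3)))/6) - 2/k


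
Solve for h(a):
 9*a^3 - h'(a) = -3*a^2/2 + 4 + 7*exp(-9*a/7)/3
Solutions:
 h(a) = C1 + 9*a^4/4 + a^3/2 - 4*a + 49*exp(-9*a/7)/27


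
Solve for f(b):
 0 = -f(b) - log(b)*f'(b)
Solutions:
 f(b) = C1*exp(-li(b))


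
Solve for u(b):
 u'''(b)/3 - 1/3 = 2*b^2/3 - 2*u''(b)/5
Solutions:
 u(b) = C1 + C2*b + C3*exp(-6*b/5) + 5*b^4/36 - 25*b^3/54 + 85*b^2/54


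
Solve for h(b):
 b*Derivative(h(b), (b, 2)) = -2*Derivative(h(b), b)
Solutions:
 h(b) = C1 + C2/b


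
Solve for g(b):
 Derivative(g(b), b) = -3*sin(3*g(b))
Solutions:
 g(b) = -acos((-C1 - exp(18*b))/(C1 - exp(18*b)))/3 + 2*pi/3
 g(b) = acos((-C1 - exp(18*b))/(C1 - exp(18*b)))/3


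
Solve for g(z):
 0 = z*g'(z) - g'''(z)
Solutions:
 g(z) = C1 + Integral(C2*airyai(z) + C3*airybi(z), z)


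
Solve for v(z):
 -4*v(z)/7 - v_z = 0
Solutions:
 v(z) = C1*exp(-4*z/7)


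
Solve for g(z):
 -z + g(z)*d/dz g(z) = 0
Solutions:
 g(z) = -sqrt(C1 + z^2)
 g(z) = sqrt(C1 + z^2)


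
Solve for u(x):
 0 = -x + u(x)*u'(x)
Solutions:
 u(x) = -sqrt(C1 + x^2)
 u(x) = sqrt(C1 + x^2)


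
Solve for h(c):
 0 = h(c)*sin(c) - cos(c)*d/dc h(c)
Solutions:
 h(c) = C1/cos(c)


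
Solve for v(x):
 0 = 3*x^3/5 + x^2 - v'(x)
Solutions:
 v(x) = C1 + 3*x^4/20 + x^3/3


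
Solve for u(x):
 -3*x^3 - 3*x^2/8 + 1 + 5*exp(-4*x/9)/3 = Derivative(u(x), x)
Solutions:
 u(x) = C1 - 3*x^4/4 - x^3/8 + x - 15*exp(-4*x/9)/4


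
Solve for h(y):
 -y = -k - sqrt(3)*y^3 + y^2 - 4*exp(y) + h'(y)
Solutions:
 h(y) = C1 + k*y + sqrt(3)*y^4/4 - y^3/3 - y^2/2 + 4*exp(y)


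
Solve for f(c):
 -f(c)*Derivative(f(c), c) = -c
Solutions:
 f(c) = -sqrt(C1 + c^2)
 f(c) = sqrt(C1 + c^2)


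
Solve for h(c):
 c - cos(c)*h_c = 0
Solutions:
 h(c) = C1 + Integral(c/cos(c), c)


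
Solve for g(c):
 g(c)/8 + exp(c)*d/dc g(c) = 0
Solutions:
 g(c) = C1*exp(exp(-c)/8)


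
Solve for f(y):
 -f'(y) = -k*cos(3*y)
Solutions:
 f(y) = C1 + k*sin(3*y)/3


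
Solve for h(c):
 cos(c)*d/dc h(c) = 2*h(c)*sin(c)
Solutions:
 h(c) = C1/cos(c)^2


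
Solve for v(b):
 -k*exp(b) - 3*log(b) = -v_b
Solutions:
 v(b) = C1 + 3*b*log(b) - 3*b + k*exp(b)


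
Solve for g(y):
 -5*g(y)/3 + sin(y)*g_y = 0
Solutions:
 g(y) = C1*(cos(y) - 1)^(5/6)/(cos(y) + 1)^(5/6)


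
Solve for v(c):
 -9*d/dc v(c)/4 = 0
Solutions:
 v(c) = C1


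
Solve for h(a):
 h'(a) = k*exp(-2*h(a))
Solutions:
 h(a) = log(-sqrt(C1 + 2*a*k))
 h(a) = log(C1 + 2*a*k)/2


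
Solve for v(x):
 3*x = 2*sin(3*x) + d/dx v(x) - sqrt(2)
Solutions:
 v(x) = C1 + 3*x^2/2 + sqrt(2)*x + 2*cos(3*x)/3


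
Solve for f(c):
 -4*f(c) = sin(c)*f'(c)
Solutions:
 f(c) = C1*(cos(c)^2 + 2*cos(c) + 1)/(cos(c)^2 - 2*cos(c) + 1)


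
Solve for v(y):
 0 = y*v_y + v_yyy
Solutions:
 v(y) = C1 + Integral(C2*airyai(-y) + C3*airybi(-y), y)


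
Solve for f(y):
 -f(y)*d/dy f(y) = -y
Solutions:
 f(y) = -sqrt(C1 + y^2)
 f(y) = sqrt(C1 + y^2)


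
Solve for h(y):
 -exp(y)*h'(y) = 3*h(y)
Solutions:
 h(y) = C1*exp(3*exp(-y))


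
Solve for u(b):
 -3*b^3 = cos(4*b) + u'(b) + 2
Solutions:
 u(b) = C1 - 3*b^4/4 - 2*b - sin(4*b)/4


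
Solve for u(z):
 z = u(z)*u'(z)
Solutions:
 u(z) = -sqrt(C1 + z^2)
 u(z) = sqrt(C1 + z^2)


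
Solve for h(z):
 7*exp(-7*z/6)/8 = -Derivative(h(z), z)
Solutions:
 h(z) = C1 + 3*exp(-7*z/6)/4


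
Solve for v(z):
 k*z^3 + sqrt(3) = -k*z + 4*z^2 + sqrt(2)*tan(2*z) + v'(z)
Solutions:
 v(z) = C1 + k*z^4/4 + k*z^2/2 - 4*z^3/3 + sqrt(3)*z + sqrt(2)*log(cos(2*z))/2


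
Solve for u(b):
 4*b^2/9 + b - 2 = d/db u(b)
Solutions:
 u(b) = C1 + 4*b^3/27 + b^2/2 - 2*b


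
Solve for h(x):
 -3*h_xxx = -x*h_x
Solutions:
 h(x) = C1 + Integral(C2*airyai(3^(2/3)*x/3) + C3*airybi(3^(2/3)*x/3), x)


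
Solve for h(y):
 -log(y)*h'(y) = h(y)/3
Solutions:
 h(y) = C1*exp(-li(y)/3)


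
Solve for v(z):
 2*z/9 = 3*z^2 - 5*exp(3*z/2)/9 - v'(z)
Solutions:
 v(z) = C1 + z^3 - z^2/9 - 10*exp(3*z/2)/27


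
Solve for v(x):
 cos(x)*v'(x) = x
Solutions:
 v(x) = C1 + Integral(x/cos(x), x)


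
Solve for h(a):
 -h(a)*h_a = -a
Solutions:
 h(a) = -sqrt(C1 + a^2)
 h(a) = sqrt(C1 + a^2)


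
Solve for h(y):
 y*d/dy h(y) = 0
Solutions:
 h(y) = C1


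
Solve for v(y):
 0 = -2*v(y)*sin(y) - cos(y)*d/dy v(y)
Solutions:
 v(y) = C1*cos(y)^2


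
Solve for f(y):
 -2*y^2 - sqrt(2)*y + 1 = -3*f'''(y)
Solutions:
 f(y) = C1 + C2*y + C3*y^2 + y^5/90 + sqrt(2)*y^4/72 - y^3/18


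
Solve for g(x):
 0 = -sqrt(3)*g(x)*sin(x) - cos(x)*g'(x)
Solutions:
 g(x) = C1*cos(x)^(sqrt(3))


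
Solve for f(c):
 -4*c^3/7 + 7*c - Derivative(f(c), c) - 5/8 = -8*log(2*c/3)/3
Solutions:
 f(c) = C1 - c^4/7 + 7*c^2/2 + 8*c*log(c)/3 - 79*c/24 - 8*c*log(3)/3 + 8*c*log(2)/3


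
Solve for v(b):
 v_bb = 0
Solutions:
 v(b) = C1 + C2*b


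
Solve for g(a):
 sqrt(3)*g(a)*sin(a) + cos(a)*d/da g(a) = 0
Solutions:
 g(a) = C1*cos(a)^(sqrt(3))


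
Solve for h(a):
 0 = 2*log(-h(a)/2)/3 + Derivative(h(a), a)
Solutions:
 3*Integral(1/(log(-_y) - log(2)), (_y, h(a)))/2 = C1 - a


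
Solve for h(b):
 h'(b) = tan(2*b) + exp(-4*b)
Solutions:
 h(b) = C1 + log(tan(2*b)^2 + 1)/4 - exp(-4*b)/4


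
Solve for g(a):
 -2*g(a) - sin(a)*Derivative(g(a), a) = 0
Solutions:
 g(a) = C1*(cos(a) + 1)/(cos(a) - 1)


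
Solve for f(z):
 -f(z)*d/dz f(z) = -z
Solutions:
 f(z) = -sqrt(C1 + z^2)
 f(z) = sqrt(C1 + z^2)


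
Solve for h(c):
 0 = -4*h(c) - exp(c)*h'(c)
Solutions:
 h(c) = C1*exp(4*exp(-c))


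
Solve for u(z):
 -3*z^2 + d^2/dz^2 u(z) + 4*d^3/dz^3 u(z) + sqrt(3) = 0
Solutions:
 u(z) = C1 + C2*z + C3*exp(-z/4) + z^4/4 - 4*z^3 + z^2*(48 - sqrt(3)/2)


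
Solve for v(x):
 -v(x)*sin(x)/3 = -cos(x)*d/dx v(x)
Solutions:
 v(x) = C1/cos(x)^(1/3)


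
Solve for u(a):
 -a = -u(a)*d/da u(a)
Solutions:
 u(a) = -sqrt(C1 + a^2)
 u(a) = sqrt(C1 + a^2)


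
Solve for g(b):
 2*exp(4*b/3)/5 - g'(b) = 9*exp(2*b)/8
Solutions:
 g(b) = C1 + 3*exp(4*b/3)/10 - 9*exp(2*b)/16


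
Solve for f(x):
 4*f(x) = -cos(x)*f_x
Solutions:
 f(x) = C1*(sin(x)^2 - 2*sin(x) + 1)/(sin(x)^2 + 2*sin(x) + 1)


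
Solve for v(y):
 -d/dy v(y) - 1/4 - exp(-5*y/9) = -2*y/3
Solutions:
 v(y) = C1 + y^2/3 - y/4 + 9*exp(-5*y/9)/5


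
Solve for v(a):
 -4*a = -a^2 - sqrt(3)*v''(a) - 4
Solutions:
 v(a) = C1 + C2*a - sqrt(3)*a^4/36 + 2*sqrt(3)*a^3/9 - 2*sqrt(3)*a^2/3


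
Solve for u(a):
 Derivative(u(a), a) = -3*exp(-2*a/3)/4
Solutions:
 u(a) = C1 + 9*exp(-2*a/3)/8


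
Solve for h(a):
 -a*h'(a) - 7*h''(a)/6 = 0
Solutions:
 h(a) = C1 + C2*erf(sqrt(21)*a/7)


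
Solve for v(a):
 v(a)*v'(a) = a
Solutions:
 v(a) = -sqrt(C1 + a^2)
 v(a) = sqrt(C1 + a^2)


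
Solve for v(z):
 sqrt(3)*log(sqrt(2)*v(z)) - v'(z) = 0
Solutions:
 -2*sqrt(3)*Integral(1/(2*log(_y) + log(2)), (_y, v(z)))/3 = C1 - z


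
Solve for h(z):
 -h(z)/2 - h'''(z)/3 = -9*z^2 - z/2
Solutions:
 h(z) = C3*exp(-2^(2/3)*3^(1/3)*z/2) + 18*z^2 + z + (C1*sin(2^(2/3)*3^(5/6)*z/4) + C2*cos(2^(2/3)*3^(5/6)*z/4))*exp(2^(2/3)*3^(1/3)*z/4)


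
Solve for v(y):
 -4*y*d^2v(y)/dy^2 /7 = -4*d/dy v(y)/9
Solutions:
 v(y) = C1 + C2*y^(16/9)


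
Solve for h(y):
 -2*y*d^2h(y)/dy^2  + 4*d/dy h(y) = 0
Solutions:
 h(y) = C1 + C2*y^3


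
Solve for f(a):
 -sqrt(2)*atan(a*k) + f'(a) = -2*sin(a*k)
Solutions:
 f(a) = C1 - 2*Piecewise((-cos(a*k)/k, Ne(k, 0)), (0, True)) + sqrt(2)*Piecewise((a*atan(a*k) - log(a^2*k^2 + 1)/(2*k), Ne(k, 0)), (0, True))


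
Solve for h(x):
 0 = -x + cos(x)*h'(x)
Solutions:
 h(x) = C1 + Integral(x/cos(x), x)


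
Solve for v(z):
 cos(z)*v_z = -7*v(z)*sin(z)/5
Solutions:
 v(z) = C1*cos(z)^(7/5)


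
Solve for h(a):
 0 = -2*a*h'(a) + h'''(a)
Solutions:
 h(a) = C1 + Integral(C2*airyai(2^(1/3)*a) + C3*airybi(2^(1/3)*a), a)


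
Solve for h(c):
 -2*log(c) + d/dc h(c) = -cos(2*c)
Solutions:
 h(c) = C1 + 2*c*log(c) - 2*c - sin(2*c)/2


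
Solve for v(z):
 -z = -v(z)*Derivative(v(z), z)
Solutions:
 v(z) = -sqrt(C1 + z^2)
 v(z) = sqrt(C1 + z^2)


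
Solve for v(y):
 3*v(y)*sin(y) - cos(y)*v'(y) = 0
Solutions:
 v(y) = C1/cos(y)^3


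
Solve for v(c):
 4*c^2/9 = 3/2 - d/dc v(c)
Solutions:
 v(c) = C1 - 4*c^3/27 + 3*c/2


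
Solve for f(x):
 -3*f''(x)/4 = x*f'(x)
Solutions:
 f(x) = C1 + C2*erf(sqrt(6)*x/3)


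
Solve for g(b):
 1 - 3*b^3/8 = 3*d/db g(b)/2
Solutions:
 g(b) = C1 - b^4/16 + 2*b/3


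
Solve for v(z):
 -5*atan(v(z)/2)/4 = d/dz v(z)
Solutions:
 Integral(1/atan(_y/2), (_y, v(z))) = C1 - 5*z/4


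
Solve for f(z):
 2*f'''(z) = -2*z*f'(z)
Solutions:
 f(z) = C1 + Integral(C2*airyai(-z) + C3*airybi(-z), z)


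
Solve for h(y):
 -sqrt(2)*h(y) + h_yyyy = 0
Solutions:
 h(y) = C1*exp(-2^(1/8)*y) + C2*exp(2^(1/8)*y) + C3*sin(2^(1/8)*y) + C4*cos(2^(1/8)*y)


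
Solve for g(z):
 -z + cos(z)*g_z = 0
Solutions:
 g(z) = C1 + Integral(z/cos(z), z)


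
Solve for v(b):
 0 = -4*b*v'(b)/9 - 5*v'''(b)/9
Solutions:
 v(b) = C1 + Integral(C2*airyai(-10^(2/3)*b/5) + C3*airybi(-10^(2/3)*b/5), b)


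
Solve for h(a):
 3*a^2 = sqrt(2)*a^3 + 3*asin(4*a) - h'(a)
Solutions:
 h(a) = C1 + sqrt(2)*a^4/4 - a^3 + 3*a*asin(4*a) + 3*sqrt(1 - 16*a^2)/4


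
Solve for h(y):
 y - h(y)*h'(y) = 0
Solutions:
 h(y) = -sqrt(C1 + y^2)
 h(y) = sqrt(C1 + y^2)


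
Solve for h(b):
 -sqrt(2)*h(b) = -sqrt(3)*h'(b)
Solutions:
 h(b) = C1*exp(sqrt(6)*b/3)


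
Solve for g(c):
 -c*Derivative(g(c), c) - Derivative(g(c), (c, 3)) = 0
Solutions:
 g(c) = C1 + Integral(C2*airyai(-c) + C3*airybi(-c), c)


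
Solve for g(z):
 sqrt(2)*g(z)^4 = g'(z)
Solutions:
 g(z) = (-1/(C1 + 3*sqrt(2)*z))^(1/3)
 g(z) = (-1/(C1 + sqrt(2)*z))^(1/3)*(-3^(2/3) - 3*3^(1/6)*I)/6
 g(z) = (-1/(C1 + sqrt(2)*z))^(1/3)*(-3^(2/3) + 3*3^(1/6)*I)/6


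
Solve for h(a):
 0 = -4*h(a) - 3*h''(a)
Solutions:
 h(a) = C1*sin(2*sqrt(3)*a/3) + C2*cos(2*sqrt(3)*a/3)


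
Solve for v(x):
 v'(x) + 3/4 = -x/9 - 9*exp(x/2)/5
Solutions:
 v(x) = C1 - x^2/18 - 3*x/4 - 18*exp(x/2)/5


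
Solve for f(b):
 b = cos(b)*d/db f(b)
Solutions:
 f(b) = C1 + Integral(b/cos(b), b)


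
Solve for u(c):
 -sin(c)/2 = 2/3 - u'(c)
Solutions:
 u(c) = C1 + 2*c/3 - cos(c)/2


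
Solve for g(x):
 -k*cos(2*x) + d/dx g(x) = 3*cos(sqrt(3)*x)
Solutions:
 g(x) = C1 + k*sin(2*x)/2 + sqrt(3)*sin(sqrt(3)*x)


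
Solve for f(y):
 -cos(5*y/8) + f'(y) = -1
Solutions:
 f(y) = C1 - y + 8*sin(5*y/8)/5


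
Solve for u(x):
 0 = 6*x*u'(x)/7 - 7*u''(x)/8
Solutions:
 u(x) = C1 + C2*erfi(2*sqrt(6)*x/7)


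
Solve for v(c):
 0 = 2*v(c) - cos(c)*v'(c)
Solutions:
 v(c) = C1*(sin(c) + 1)/(sin(c) - 1)


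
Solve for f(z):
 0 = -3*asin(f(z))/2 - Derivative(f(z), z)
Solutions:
 Integral(1/asin(_y), (_y, f(z))) = C1 - 3*z/2


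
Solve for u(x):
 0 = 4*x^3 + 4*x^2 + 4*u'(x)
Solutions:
 u(x) = C1 - x^4/4 - x^3/3


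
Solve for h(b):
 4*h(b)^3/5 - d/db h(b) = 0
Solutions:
 h(b) = -sqrt(10)*sqrt(-1/(C1 + 4*b))/2
 h(b) = sqrt(10)*sqrt(-1/(C1 + 4*b))/2


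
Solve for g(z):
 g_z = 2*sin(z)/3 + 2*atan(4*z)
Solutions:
 g(z) = C1 + 2*z*atan(4*z) - log(16*z^2 + 1)/4 - 2*cos(z)/3


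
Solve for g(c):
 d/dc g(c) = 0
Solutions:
 g(c) = C1


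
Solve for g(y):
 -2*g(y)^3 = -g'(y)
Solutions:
 g(y) = -sqrt(2)*sqrt(-1/(C1 + 2*y))/2
 g(y) = sqrt(2)*sqrt(-1/(C1 + 2*y))/2


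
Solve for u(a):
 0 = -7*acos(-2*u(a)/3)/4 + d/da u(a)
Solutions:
 Integral(1/acos(-2*_y/3), (_y, u(a))) = C1 + 7*a/4


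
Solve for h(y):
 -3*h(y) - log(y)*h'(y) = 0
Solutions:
 h(y) = C1*exp(-3*li(y))


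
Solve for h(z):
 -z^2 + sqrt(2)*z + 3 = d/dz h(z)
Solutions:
 h(z) = C1 - z^3/3 + sqrt(2)*z^2/2 + 3*z


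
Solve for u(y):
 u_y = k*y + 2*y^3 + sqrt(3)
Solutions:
 u(y) = C1 + k*y^2/2 + y^4/2 + sqrt(3)*y


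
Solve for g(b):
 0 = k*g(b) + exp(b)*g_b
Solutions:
 g(b) = C1*exp(k*exp(-b))


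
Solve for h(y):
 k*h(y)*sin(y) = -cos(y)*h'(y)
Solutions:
 h(y) = C1*exp(k*log(cos(y)))


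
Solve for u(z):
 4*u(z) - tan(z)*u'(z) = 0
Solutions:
 u(z) = C1*sin(z)^4


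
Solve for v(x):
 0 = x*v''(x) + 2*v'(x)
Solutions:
 v(x) = C1 + C2/x


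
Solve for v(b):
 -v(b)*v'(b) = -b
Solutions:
 v(b) = -sqrt(C1 + b^2)
 v(b) = sqrt(C1 + b^2)


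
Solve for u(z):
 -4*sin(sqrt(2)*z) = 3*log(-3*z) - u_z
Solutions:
 u(z) = C1 + 3*z*log(-z) - 3*z + 3*z*log(3) - 2*sqrt(2)*cos(sqrt(2)*z)


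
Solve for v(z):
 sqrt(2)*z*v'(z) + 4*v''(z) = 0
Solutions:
 v(z) = C1 + C2*erf(2^(3/4)*z/4)


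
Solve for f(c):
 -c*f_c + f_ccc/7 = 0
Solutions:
 f(c) = C1 + Integral(C2*airyai(7^(1/3)*c) + C3*airybi(7^(1/3)*c), c)


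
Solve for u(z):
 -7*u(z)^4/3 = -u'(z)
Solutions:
 u(z) = (-1/(C1 + 7*z))^(1/3)
 u(z) = (-1/(C1 + 7*z))^(1/3)*(-1 - sqrt(3)*I)/2
 u(z) = (-1/(C1 + 7*z))^(1/3)*(-1 + sqrt(3)*I)/2


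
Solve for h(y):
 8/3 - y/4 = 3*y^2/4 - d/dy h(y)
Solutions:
 h(y) = C1 + y^3/4 + y^2/8 - 8*y/3


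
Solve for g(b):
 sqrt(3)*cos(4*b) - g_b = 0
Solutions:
 g(b) = C1 + sqrt(3)*sin(4*b)/4


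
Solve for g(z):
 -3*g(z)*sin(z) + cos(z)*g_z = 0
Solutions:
 g(z) = C1/cos(z)^3


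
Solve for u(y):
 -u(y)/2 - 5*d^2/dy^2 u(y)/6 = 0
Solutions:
 u(y) = C1*sin(sqrt(15)*y/5) + C2*cos(sqrt(15)*y/5)


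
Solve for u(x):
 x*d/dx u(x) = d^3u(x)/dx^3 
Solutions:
 u(x) = C1 + Integral(C2*airyai(x) + C3*airybi(x), x)


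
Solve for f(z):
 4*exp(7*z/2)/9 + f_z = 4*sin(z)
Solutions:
 f(z) = C1 - 8*exp(7*z/2)/63 - 4*cos(z)


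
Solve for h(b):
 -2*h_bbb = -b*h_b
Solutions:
 h(b) = C1 + Integral(C2*airyai(2^(2/3)*b/2) + C3*airybi(2^(2/3)*b/2), b)


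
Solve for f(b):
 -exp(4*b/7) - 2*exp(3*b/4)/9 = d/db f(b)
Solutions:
 f(b) = C1 - 7*exp(4*b/7)/4 - 8*exp(3*b/4)/27


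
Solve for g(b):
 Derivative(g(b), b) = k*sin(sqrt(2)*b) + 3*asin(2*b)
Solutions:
 g(b) = C1 + 3*b*asin(2*b) - sqrt(2)*k*cos(sqrt(2)*b)/2 + 3*sqrt(1 - 4*b^2)/2


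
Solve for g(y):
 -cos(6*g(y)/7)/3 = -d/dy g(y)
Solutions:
 -y/3 - 7*log(sin(6*g(y)/7) - 1)/12 + 7*log(sin(6*g(y)/7) + 1)/12 = C1


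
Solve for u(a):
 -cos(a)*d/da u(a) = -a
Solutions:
 u(a) = C1 + Integral(a/cos(a), a)


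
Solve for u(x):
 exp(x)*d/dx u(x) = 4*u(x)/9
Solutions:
 u(x) = C1*exp(-4*exp(-x)/9)


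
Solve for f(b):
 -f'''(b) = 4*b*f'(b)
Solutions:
 f(b) = C1 + Integral(C2*airyai(-2^(2/3)*b) + C3*airybi(-2^(2/3)*b), b)


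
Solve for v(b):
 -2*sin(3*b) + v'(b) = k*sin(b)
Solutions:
 v(b) = C1 - k*cos(b) - 2*cos(3*b)/3


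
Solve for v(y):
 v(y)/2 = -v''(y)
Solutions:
 v(y) = C1*sin(sqrt(2)*y/2) + C2*cos(sqrt(2)*y/2)


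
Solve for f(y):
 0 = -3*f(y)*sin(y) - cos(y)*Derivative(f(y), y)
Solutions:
 f(y) = C1*cos(y)^3


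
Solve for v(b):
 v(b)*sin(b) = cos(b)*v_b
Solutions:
 v(b) = C1/cos(b)


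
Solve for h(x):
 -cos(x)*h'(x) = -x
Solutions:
 h(x) = C1 + Integral(x/cos(x), x)


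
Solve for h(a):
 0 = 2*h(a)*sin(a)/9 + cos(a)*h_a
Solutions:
 h(a) = C1*cos(a)^(2/9)


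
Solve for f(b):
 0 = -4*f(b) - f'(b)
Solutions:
 f(b) = C1*exp(-4*b)


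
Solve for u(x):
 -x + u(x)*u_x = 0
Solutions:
 u(x) = -sqrt(C1 + x^2)
 u(x) = sqrt(C1 + x^2)


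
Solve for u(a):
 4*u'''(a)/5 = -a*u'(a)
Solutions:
 u(a) = C1 + Integral(C2*airyai(-10^(1/3)*a/2) + C3*airybi(-10^(1/3)*a/2), a)


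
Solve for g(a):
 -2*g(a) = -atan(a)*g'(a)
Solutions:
 g(a) = C1*exp(2*Integral(1/atan(a), a))


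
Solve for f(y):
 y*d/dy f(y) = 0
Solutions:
 f(y) = C1


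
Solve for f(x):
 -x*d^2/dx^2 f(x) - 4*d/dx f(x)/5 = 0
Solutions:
 f(x) = C1 + C2*x^(1/5)


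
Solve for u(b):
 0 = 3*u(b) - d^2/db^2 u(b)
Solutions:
 u(b) = C1*exp(-sqrt(3)*b) + C2*exp(sqrt(3)*b)


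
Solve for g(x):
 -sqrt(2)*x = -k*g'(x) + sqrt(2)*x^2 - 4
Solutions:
 g(x) = C1 + sqrt(2)*x^3/(3*k) + sqrt(2)*x^2/(2*k) - 4*x/k


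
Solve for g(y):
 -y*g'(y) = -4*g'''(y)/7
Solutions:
 g(y) = C1 + Integral(C2*airyai(14^(1/3)*y/2) + C3*airybi(14^(1/3)*y/2), y)


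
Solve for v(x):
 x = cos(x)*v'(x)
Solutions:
 v(x) = C1 + Integral(x/cos(x), x)


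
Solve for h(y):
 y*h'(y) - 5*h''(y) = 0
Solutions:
 h(y) = C1 + C2*erfi(sqrt(10)*y/10)


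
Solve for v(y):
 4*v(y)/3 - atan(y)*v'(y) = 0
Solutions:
 v(y) = C1*exp(4*Integral(1/atan(y), y)/3)


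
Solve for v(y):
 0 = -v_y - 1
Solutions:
 v(y) = C1 - y


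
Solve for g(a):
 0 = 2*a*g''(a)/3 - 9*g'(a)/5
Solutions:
 g(a) = C1 + C2*a^(37/10)


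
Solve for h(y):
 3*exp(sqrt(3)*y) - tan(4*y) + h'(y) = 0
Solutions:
 h(y) = C1 - sqrt(3)*exp(sqrt(3)*y) - log(cos(4*y))/4


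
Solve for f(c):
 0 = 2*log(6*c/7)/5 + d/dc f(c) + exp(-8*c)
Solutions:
 f(c) = C1 - 2*c*log(c)/5 + 2*c*(-log(6) + 1 + log(7))/5 + exp(-8*c)/8


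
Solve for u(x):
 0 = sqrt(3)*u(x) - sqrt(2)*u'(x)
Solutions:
 u(x) = C1*exp(sqrt(6)*x/2)


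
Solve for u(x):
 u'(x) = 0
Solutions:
 u(x) = C1


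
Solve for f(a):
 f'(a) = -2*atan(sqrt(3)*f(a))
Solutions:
 Integral(1/atan(sqrt(3)*_y), (_y, f(a))) = C1 - 2*a


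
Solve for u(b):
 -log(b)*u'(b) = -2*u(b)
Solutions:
 u(b) = C1*exp(2*li(b))


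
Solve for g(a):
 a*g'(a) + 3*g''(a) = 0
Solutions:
 g(a) = C1 + C2*erf(sqrt(6)*a/6)


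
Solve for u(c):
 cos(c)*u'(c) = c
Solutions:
 u(c) = C1 + Integral(c/cos(c), c)


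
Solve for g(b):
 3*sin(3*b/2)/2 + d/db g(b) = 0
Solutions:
 g(b) = C1 + cos(3*b/2)


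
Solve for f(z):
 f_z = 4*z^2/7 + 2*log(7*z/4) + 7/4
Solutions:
 f(z) = C1 + 4*z^3/21 + 2*z*log(z) - z/4 + z*log(49/16)


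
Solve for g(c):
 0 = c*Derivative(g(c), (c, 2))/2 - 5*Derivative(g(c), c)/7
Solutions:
 g(c) = C1 + C2*c^(17/7)


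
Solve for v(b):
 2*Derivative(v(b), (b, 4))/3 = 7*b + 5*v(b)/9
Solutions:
 v(b) = C1*exp(-5^(1/4)*6^(3/4)*b/6) + C2*exp(5^(1/4)*6^(3/4)*b/6) + C3*sin(5^(1/4)*6^(3/4)*b/6) + C4*cos(5^(1/4)*6^(3/4)*b/6) - 63*b/5


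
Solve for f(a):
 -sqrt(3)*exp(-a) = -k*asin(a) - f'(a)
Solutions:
 f(a) = C1 - a*k*asin(a) - k*sqrt(1 - a^2) - sqrt(3)*exp(-a)


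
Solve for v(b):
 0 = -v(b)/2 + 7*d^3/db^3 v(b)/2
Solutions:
 v(b) = C3*exp(7^(2/3)*b/7) + (C1*sin(sqrt(3)*7^(2/3)*b/14) + C2*cos(sqrt(3)*7^(2/3)*b/14))*exp(-7^(2/3)*b/14)
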